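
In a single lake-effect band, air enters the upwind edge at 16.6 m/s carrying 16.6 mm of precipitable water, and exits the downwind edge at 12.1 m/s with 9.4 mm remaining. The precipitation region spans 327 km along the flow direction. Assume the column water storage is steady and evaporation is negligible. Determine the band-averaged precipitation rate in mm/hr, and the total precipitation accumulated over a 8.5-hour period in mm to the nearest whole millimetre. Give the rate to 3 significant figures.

Column moisture flux per unit crosswind length is F = V × PW.
Inflow: F_in = 16.6 × 16.6 = 275.56 mm·m/s
Outflow: F_out = 12.1 × 9.4 = 113.74 mm·m/s
Steady-state rate R = (F_in − F_out)/L = (275.56 − 113.74) / 327000 m = 4.949e-04 mm/s.
R = 4.949e-04 × 3600 = 1.78 mm/hr.
Over 8.5 h: total = 1.78 × 8.5 = 15.13 ≈ 15 mm.

R ≈ 1.78 mm/hr; total ≈ 15 mm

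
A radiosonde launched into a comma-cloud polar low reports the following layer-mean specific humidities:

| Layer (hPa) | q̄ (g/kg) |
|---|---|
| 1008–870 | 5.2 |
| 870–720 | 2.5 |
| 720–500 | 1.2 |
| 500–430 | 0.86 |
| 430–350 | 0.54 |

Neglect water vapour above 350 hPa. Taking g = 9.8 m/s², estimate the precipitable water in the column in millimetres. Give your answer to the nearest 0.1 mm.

Precipitable water is the column-integrated vapour mass per unit area: PW = (1/g) Σ q̄ Δp, with q in kg/kg and Δp in Pa (1 kg/m² of water = 1 mm).
Layer 1008–870 hPa: Δp = 138 hPa = 13800 Pa, q̄ = 0.0052 kg/kg → 0.0052 × 13800 / 9.8 = 7.32 mm
Layer 870–720 hPa: Δp = 150 hPa = 15000 Pa, q̄ = 0.0025 kg/kg → 0.0025 × 15000 / 9.8 = 3.83 mm
Layer 720–500 hPa: Δp = 220 hPa = 22000 Pa, q̄ = 0.0012 kg/kg → 0.0012 × 22000 / 9.8 = 2.69 mm
Layer 500–430 hPa: Δp = 70 hPa = 7000 Pa, q̄ = 0.00086 kg/kg → 0.00086 × 7000 / 9.8 = 0.61 mm
Layer 430–350 hPa: Δp = 80 hPa = 8000 Pa, q̄ = 0.00054 kg/kg → 0.00054 × 8000 / 9.8 = 0.44 mm
PW = 7.32 + 3.83 + 2.69 + 0.61 + 0.44 = 14.89 ≈ 14.9 mm.

PW ≈ 14.9 mm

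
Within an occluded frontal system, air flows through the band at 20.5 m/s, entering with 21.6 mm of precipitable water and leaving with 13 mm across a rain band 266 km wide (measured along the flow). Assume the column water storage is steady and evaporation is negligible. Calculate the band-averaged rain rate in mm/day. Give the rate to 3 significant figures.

Column moisture flux per unit crosswind length is F = V × PW.
Inflow: F_in = 20.5 × 21.6 = 442.8 mm·m/s
Outflow: F_out = 20.5 × 13 = 266.5 mm·m/s
Steady-state rate R = (F_in − F_out)/L = (442.8 − 266.5) / 266000 m = 6.628e-04 mm/s.
R = 6.628e-04 × 3600 × 24 = 57.3 mm/day.

R ≈ 57.3 mm/day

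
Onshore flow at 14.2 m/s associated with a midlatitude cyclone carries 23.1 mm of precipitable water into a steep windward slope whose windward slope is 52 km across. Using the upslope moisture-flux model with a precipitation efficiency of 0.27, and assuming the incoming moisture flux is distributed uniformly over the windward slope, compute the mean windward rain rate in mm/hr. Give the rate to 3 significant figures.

Incoming column moisture flux per unit ridge length: F = V × PW = 14.2 × 23.1 = 328.02 mm·m/s.
Spread over the 52 km slope with efficiency ε = 0.27: R = ε·F/W = 0.27 × 328.02 / 52000 m = 1.703e-03 mm/s.
R = 1.703e-03 × 3600 = 6.13 mm/hr.

R ≈ 6.13 mm/hr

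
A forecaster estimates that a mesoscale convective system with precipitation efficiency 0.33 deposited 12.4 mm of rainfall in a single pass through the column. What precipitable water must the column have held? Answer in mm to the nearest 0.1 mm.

PW = rainfall / ε = 12.4 / 0.33 = 37.6 mm.

PW ≈ 37.6 mm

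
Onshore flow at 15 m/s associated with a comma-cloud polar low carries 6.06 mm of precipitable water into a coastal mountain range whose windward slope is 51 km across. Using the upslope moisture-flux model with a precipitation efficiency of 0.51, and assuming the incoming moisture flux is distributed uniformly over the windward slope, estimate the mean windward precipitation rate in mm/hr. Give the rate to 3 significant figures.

Incoming column moisture flux per unit ridge length: F = V × PW = 15 × 6.06 = 90.9 mm·m/s.
Spread over the 51 km slope with efficiency ε = 0.51: R = ε·F/W = 0.51 × 90.9 / 51000 m = 9.090e-04 mm/s.
R = 9.090e-04 × 3600 = 3.27 mm/hr.

R ≈ 3.27 mm/hr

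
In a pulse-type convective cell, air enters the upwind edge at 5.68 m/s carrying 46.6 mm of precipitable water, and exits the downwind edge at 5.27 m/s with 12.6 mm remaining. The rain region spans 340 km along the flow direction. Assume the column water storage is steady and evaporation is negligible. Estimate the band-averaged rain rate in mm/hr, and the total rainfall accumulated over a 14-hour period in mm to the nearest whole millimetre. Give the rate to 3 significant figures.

Column moisture flux per unit crosswind length is F = V × PW.
Inflow: F_in = 5.68 × 46.6 = 264.688 mm·m/s
Outflow: F_out = 5.27 × 12.6 = 66.402 mm·m/s
Steady-state rate R = (F_in − F_out)/L = (264.688 − 66.402) / 340000 m = 5.832e-04 mm/s.
R = 5.832e-04 × 3600 = 2.10 mm/hr.
Over 14 h: total = 2.10 × 14 = 29.4 ≈ 29 mm.

R ≈ 2.10 mm/hr; total ≈ 29 mm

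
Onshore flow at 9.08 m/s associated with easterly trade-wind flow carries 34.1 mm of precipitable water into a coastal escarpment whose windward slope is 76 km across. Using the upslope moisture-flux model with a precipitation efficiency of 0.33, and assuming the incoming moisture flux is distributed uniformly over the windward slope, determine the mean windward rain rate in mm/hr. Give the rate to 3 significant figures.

R ≈ 4.84 mm/hr

Incoming column moisture flux per unit ridge length: F = V × PW = 9.08 × 34.1 = 309.628 mm·m/s.
Spread over the 76 km slope with efficiency ε = 0.33: R = ε·F/W = 0.33 × 309.628 / 76000 m = 1.344e-03 mm/s.
R = 1.344e-03 × 3600 = 4.84 mm/hr.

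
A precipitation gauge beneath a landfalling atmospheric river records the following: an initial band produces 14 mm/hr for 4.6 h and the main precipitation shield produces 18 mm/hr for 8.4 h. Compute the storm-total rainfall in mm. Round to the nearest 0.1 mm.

Total = Σ Rᵢ Δtᵢ = 14 × 4.6 + 18 × 8.4
      = 64.4 + 151.2 = 215.6 mm.

total ≈ 215.6 mm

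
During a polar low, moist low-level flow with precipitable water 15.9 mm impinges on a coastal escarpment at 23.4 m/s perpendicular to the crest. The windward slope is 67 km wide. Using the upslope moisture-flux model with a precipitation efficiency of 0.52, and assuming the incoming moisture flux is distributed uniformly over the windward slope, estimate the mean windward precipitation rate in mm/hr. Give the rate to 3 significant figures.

R ≈ 10.4 mm/hr

Incoming column moisture flux per unit ridge length: F = V × PW = 23.4 × 15.9 = 372.06 mm·m/s.
Spread over the 67 km slope with efficiency ε = 0.52: R = ε·F/W = 0.52 × 372.06 / 67000 m = 2.888e-03 mm/s.
R = 2.888e-03 × 3600 = 10.4 mm/hr.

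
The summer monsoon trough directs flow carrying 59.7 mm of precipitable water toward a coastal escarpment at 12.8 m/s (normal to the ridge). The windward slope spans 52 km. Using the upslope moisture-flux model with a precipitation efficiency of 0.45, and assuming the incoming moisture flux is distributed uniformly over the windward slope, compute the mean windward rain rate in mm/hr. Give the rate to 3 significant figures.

Incoming column moisture flux per unit ridge length: F = V × PW = 12.8 × 59.7 = 764.16 mm·m/s.
Spread over the 52 km slope with efficiency ε = 0.45: R = ε·F/W = 0.45 × 764.16 / 52000 m = 6.613e-03 mm/s.
R = 6.613e-03 × 3600 = 23.8 mm/hr.

R ≈ 23.8 mm/hr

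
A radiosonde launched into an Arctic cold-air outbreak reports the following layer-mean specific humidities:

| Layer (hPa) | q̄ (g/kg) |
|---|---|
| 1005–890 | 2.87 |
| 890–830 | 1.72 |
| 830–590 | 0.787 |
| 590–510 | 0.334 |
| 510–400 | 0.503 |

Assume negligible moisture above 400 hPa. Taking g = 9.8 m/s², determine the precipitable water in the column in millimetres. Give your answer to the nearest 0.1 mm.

PW ≈ 7.2 mm

Precipitable water is the column-integrated vapour mass per unit area: PW = (1/g) Σ q̄ Δp, with q in kg/kg and Δp in Pa (1 kg/m² of water = 1 mm).
Layer 1005–890 hPa: Δp = 115 hPa = 11500 Pa, q̄ = 0.00287 kg/kg → 0.00287 × 11500 / 9.8 = 3.37 mm
Layer 890–830 hPa: Δp = 60 hPa = 6000 Pa, q̄ = 0.00172 kg/kg → 0.00172 × 6000 / 9.8 = 1.05 mm
Layer 830–590 hPa: Δp = 240 hPa = 24000 Pa, q̄ = 0.000787 kg/kg → 0.000787 × 24000 / 9.8 = 1.93 mm
Layer 590–510 hPa: Δp = 80 hPa = 8000 Pa, q̄ = 0.000334 kg/kg → 0.000334 × 8000 / 9.8 = 0.27 mm
Layer 510–400 hPa: Δp = 110 hPa = 11000 Pa, q̄ = 0.000503 kg/kg → 0.000503 × 11000 / 9.8 = 0.56 mm
PW = 3.37 + 1.05 + 1.93 + 0.27 + 0.56 = 7.18 ≈ 7.2 mm.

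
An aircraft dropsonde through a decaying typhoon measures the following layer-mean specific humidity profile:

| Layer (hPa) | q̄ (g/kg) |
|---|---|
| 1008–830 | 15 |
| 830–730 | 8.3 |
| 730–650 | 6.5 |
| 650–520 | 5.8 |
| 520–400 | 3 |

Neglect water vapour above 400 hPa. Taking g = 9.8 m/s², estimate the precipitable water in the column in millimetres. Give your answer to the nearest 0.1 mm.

Precipitable water is the column-integrated vapour mass per unit area: PW = (1/g) Σ q̄ Δp, with q in kg/kg and Δp in Pa (1 kg/m² of water = 1 mm).
Layer 1008–830 hPa: Δp = 178 hPa = 17800 Pa, q̄ = 0.015 kg/kg → 0.015 × 17800 / 9.8 = 27.24 mm
Layer 830–730 hPa: Δp = 100 hPa = 10000 Pa, q̄ = 0.0083 kg/kg → 0.0083 × 10000 / 9.8 = 8.47 mm
Layer 730–650 hPa: Δp = 80 hPa = 8000 Pa, q̄ = 0.0065 kg/kg → 0.0065 × 8000 / 9.8 = 5.31 mm
Layer 650–520 hPa: Δp = 130 hPa = 13000 Pa, q̄ = 0.0058 kg/kg → 0.0058 × 13000 / 9.8 = 7.69 mm
Layer 520–400 hPa: Δp = 120 hPa = 12000 Pa, q̄ = 0.003 kg/kg → 0.003 × 12000 / 9.8 = 3.67 mm
PW = 27.24 + 8.47 + 5.31 + 7.69 + 3.67 = 52.38 ≈ 52.4 mm.

PW ≈ 52.4 mm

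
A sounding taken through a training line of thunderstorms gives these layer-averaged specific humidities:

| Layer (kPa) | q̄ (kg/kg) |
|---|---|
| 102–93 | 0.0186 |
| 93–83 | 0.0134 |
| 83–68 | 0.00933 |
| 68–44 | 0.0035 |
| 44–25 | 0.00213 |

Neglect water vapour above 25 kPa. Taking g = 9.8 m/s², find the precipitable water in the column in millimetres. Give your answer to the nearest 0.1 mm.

PW ≈ 57.7 mm

Precipitable water is the column-integrated vapour mass per unit area: PW = (1/g) Σ q̄ Δp, with q in kg/kg and Δp in Pa (1 kg/m² of water = 1 mm).
Layer 102–93 kPa: Δp = 90 hPa = 9000 Pa, q̄ = 0.0186 kg/kg → 0.0186 × 9000 / 9.8 = 17.08 mm
Layer 93–83 kPa: Δp = 100 hPa = 10000 Pa, q̄ = 0.0134 kg/kg → 0.0134 × 10000 / 9.8 = 13.67 mm
Layer 83–68 kPa: Δp = 150 hPa = 15000 Pa, q̄ = 0.00933 kg/kg → 0.00933 × 15000 / 9.8 = 14.28 mm
Layer 68–44 kPa: Δp = 240 hPa = 24000 Pa, q̄ = 0.0035 kg/kg → 0.0035 × 24000 / 9.8 = 8.57 mm
Layer 44–25 kPa: Δp = 190 hPa = 19000 Pa, q̄ = 0.00213 kg/kg → 0.00213 × 19000 / 9.8 = 4.13 mm
PW = 17.08 + 13.67 + 14.28 + 8.57 + 4.13 = 57.73 ≈ 57.7 mm.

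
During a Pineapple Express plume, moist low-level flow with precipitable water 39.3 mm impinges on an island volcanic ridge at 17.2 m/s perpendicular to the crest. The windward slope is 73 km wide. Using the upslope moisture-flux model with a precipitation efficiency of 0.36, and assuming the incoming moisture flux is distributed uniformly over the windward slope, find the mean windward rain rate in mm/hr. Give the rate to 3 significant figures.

Incoming column moisture flux per unit ridge length: F = V × PW = 17.2 × 39.3 = 675.96 mm·m/s.
Spread over the 73 km slope with efficiency ε = 0.36: R = ε·F/W = 0.36 × 675.96 / 73000 m = 3.334e-03 mm/s.
R = 3.334e-03 × 3600 = 12.0 mm/hr.

R ≈ 12.0 mm/hr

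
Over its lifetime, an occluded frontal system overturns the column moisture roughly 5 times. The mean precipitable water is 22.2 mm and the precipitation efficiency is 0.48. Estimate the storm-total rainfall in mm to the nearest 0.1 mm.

Each cycle deposits ε × PW = 0.48 × 22.2 = 10.656 mm.
Over 5 cycles: 5 × 10.656 = 53.3 mm.

rainfall ≈ 53.3 mm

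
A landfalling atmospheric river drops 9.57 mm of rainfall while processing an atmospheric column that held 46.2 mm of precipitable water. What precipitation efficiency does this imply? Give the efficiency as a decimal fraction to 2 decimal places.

ε = rainfall / PW = 9.57 / 46.2 = 0.21.

ε ≈ 0.21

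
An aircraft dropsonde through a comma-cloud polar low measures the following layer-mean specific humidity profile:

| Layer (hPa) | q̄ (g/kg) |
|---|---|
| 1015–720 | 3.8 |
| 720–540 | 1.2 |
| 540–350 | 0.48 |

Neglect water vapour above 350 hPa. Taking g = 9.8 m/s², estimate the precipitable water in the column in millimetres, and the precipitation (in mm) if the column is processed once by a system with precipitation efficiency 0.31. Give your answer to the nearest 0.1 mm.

PW ≈ 14.6 mm; precipitation ≈ 4.5 mm

Precipitable water is the column-integrated vapour mass per unit area: PW = (1/g) Σ q̄ Δp, with q in kg/kg and Δp in Pa (1 kg/m² of water = 1 mm).
Layer 1015–720 hPa: Δp = 295 hPa = 29500 Pa, q̄ = 0.0038 kg/kg → 0.0038 × 29500 / 9.8 = 11.44 mm
Layer 720–540 hPa: Δp = 180 hPa = 18000 Pa, q̄ = 0.0012 kg/kg → 0.0012 × 18000 / 9.8 = 2.20 mm
Layer 540–350 hPa: Δp = 190 hPa = 19000 Pa, q̄ = 0.00048 kg/kg → 0.00048 × 19000 / 9.8 = 0.93 mm
PW = 11.44 + 2.20 + 0.93 = 14.57 ≈ 14.6 mm.
Precipitation = ε × PW = 0.31 × 14.6 = 4.5 mm.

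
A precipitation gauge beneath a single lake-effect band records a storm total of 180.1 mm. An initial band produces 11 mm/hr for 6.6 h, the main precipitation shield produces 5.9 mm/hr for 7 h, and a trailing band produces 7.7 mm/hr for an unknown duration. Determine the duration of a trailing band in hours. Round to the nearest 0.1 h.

Known phases: 11 × 6.6 + 5.9 × 7 = 72.6 + 41.3 = 113.9 mm.
Remaining depth = 180.1 − 113.9 = 66.2 mm.
Duration = 66.2 / 7.7 = 8.6 h.

duration ≈ 8.6 h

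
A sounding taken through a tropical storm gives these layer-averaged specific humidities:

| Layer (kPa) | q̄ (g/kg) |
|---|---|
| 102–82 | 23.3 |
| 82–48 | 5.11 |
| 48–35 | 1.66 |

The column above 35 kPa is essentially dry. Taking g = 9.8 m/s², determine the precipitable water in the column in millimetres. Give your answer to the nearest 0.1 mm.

Precipitable water is the column-integrated vapour mass per unit area: PW = (1/g) Σ q̄ Δp, with q in kg/kg and Δp in Pa (1 kg/m² of water = 1 mm).
Layer 102–82 kPa: Δp = 200 hPa = 20000 Pa, q̄ = 0.0233 kg/kg → 0.0233 × 20000 / 9.8 = 47.55 mm
Layer 82–48 kPa: Δp = 340 hPa = 34000 Pa, q̄ = 0.00511 kg/kg → 0.00511 × 34000 / 9.8 = 17.73 mm
Layer 48–35 kPa: Δp = 130 hPa = 13000 Pa, q̄ = 0.00166 kg/kg → 0.00166 × 13000 / 9.8 = 2.20 mm
PW = 47.55 + 17.73 + 2.20 = 67.48 ≈ 67.5 mm.

PW ≈ 67.5 mm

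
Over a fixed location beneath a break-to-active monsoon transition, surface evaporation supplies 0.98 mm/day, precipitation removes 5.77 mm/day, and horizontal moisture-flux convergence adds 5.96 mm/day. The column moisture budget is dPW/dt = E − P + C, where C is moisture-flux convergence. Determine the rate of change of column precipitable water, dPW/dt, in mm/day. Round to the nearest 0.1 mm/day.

dPW/dt ≈ 1.2 mm/day

dPW/dt = E − P + C = 0.98 − 5.77 + (5.96) = 1.2 mm/day.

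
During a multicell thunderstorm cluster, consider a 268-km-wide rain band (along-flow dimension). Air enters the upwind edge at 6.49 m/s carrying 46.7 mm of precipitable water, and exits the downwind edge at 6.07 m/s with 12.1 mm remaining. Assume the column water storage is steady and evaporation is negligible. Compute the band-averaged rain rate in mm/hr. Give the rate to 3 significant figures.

Column moisture flux per unit crosswind length is F = V × PW.
Inflow: F_in = 6.49 × 46.7 = 303.083 mm·m/s
Outflow: F_out = 6.07 × 12.1 = 73.447 mm·m/s
Steady-state rate R = (F_in − F_out)/L = (303.083 − 73.447) / 268000 m = 8.569e-04 mm/s.
R = 8.569e-04 × 3600 = 3.08 mm/hr.

R ≈ 3.08 mm/hr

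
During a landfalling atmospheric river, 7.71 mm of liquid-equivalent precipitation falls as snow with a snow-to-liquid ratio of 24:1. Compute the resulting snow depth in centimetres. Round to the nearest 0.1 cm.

snow depth ≈ 18.5 cm

Snow depth = liquid × ratio = 7.71 mm × 24 = 185.04 mm = 18.5 cm.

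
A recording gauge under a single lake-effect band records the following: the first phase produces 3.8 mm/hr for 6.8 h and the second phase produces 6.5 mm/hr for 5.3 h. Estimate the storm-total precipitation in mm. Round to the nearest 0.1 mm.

Total = Σ Rᵢ Δtᵢ = 3.8 × 6.8 + 6.5 × 5.3
      = 25.84 + 34.45 = 60.3 mm.

total ≈ 60.3 mm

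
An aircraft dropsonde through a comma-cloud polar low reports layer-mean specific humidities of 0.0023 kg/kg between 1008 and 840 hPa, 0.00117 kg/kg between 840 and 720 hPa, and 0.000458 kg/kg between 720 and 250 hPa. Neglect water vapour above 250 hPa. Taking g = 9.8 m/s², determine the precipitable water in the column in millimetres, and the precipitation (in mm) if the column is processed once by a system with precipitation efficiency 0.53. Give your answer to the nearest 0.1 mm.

Precipitable water is the column-integrated vapour mass per unit area: PW = (1/g) Σ q̄ Δp, with q in kg/kg and Δp in Pa (1 kg/m² of water = 1 mm).
Layer 1008–840 hPa: Δp = 168 hPa = 16800 Pa, q̄ = 0.0023 kg/kg → 0.0023 × 16800 / 9.8 = 3.94 mm
Layer 840–720 hPa: Δp = 120 hPa = 12000 Pa, q̄ = 0.00117 kg/kg → 0.00117 × 12000 / 9.8 = 1.43 mm
Layer 720–250 hPa: Δp = 470 hPa = 47000 Pa, q̄ = 0.000458 kg/kg → 0.000458 × 47000 / 9.8 = 2.20 mm
PW = 3.94 + 1.43 + 2.20 = 7.57 ≈ 7.6 mm.
Precipitation = ε × PW = 0.53 × 7.6 = 4.0 mm.

PW ≈ 7.6 mm; precipitation ≈ 4.0 mm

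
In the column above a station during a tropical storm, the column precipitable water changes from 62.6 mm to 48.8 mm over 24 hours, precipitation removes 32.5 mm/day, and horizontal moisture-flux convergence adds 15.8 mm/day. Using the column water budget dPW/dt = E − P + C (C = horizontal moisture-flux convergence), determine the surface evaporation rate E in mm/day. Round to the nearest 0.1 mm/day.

dPW/dt = (48.8 − 62.6) mm / (24/24 day) = -13.800 mm/day.
E = dPW/dt + P − C = (-13.800) + 32.5 − (15.8) = 2.9 mm/day.

E ≈ 2.9 mm/day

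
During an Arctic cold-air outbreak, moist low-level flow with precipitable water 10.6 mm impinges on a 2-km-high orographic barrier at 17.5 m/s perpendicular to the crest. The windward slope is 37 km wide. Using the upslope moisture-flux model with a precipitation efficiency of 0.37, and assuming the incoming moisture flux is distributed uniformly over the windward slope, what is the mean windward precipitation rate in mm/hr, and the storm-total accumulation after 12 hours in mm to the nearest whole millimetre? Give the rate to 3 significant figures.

R ≈ 6.68 mm/hr; total ≈ 80 mm

Incoming column moisture flux per unit ridge length: F = V × PW = 17.5 × 10.6 = 185.5 mm·m/s.
Spread over the 37 km slope with efficiency ε = 0.37: R = ε·F/W = 0.37 × 185.5 / 37000 m = 1.855e-03 mm/s.
R = 1.855e-03 × 3600 = 6.68 mm/hr.
Over 12 h: total = 6.68 × 12 = 80.16 ≈ 80 mm.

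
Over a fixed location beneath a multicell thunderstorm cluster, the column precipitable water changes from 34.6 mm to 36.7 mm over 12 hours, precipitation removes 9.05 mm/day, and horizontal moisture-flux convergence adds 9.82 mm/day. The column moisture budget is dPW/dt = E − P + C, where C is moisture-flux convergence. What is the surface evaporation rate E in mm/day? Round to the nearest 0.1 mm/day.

E ≈ 3.4 mm/day

dPW/dt = (36.7 − 34.6) mm / (12/24 day) = +4.200 mm/day.
E = dPW/dt + P − C = (+4.200) + 9.05 − (9.82) = 3.4 mm/day.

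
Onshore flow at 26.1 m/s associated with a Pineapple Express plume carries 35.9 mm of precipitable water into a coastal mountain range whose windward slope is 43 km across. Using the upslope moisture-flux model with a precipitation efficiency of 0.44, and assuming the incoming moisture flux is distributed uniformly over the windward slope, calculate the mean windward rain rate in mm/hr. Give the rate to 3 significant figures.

R ≈ 34.5 mm/hr

Incoming column moisture flux per unit ridge length: F = V × PW = 26.1 × 35.9 = 936.99 mm·m/s.
Spread over the 43 km slope with efficiency ε = 0.44: R = ε·F/W = 0.44 × 936.99 / 43000 m = 9.588e-03 mm/s.
R = 9.588e-03 × 3600 = 34.5 mm/hr.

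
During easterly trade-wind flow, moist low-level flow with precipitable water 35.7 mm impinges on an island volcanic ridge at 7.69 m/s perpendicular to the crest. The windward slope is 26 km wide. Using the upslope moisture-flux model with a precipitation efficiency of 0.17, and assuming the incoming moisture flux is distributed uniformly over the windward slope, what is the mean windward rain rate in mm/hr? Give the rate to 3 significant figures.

R ≈ 6.46 mm/hr

Incoming column moisture flux per unit ridge length: F = V × PW = 7.69 × 35.7 = 274.533 mm·m/s.
Spread over the 26 km slope with efficiency ε = 0.17: R = ε·F/W = 0.17 × 274.533 / 26000 m = 1.795e-03 mm/s.
R = 1.795e-03 × 3600 = 6.46 mm/hr.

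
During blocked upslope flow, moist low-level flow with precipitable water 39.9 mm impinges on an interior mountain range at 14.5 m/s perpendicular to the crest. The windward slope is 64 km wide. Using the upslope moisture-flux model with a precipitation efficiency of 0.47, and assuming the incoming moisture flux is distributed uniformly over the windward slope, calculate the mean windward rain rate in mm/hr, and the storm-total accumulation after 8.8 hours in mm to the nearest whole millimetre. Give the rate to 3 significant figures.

Incoming column moisture flux per unit ridge length: F = V × PW = 14.5 × 39.9 = 578.55 mm·m/s.
Spread over the 64 km slope with efficiency ε = 0.47: R = ε·F/W = 0.47 × 578.55 / 64000 m = 4.249e-03 mm/s.
R = 4.249e-03 × 3600 = 15.3 mm/hr.
Over 8.8 h: total = 15.3 × 8.8 = 134.64 ≈ 135 mm.

R ≈ 15.3 mm/hr; total ≈ 135 mm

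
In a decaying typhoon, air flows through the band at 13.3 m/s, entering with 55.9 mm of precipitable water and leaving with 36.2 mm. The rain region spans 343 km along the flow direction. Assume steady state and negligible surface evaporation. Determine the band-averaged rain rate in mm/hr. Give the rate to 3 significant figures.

R ≈ 2.75 mm/hr

Column moisture flux per unit crosswind length is F = V × PW.
Inflow: F_in = 13.3 × 55.9 = 743.47 mm·m/s
Outflow: F_out = 13.3 × 36.2 = 481.46 mm·m/s
Steady-state rate R = (F_in − F_out)/L = (743.47 − 481.46) / 343000 m = 7.639e-04 mm/s.
R = 7.639e-04 × 3600 = 2.75 mm/hr.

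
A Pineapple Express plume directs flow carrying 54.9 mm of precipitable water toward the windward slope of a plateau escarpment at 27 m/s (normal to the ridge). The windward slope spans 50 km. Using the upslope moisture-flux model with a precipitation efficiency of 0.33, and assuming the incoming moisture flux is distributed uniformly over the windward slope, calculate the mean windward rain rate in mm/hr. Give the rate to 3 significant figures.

Incoming column moisture flux per unit ridge length: F = V × PW = 27 × 54.9 = 1482.3 mm·m/s.
Spread over the 50 km slope with efficiency ε = 0.33: R = ε·F/W = 0.33 × 1482.3 / 50000 m = 9.783e-03 mm/s.
R = 9.783e-03 × 3600 = 35.2 mm/hr.

R ≈ 35.2 mm/hr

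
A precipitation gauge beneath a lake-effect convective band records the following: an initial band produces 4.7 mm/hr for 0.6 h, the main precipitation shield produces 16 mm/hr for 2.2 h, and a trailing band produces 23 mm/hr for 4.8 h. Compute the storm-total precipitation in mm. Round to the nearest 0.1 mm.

total ≈ 148.4 mm

Total = Σ Rᵢ Δtᵢ = 4.7 × 0.6 + 16 × 2.2 + 23 × 4.8
      = 2.82 + 35.2 + 110.4 = 148.4 mm.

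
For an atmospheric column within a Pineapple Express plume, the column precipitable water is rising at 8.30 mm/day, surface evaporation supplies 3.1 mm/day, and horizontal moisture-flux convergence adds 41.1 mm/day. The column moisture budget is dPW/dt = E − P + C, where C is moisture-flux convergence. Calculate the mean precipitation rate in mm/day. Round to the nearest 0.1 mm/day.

dPW/dt = +8.30 mm/day.
P = E + C − dPW/dt = 3.1 + (41.1) − (+8.30) = 35.9 mm/day.

P ≈ 35.9 mm/day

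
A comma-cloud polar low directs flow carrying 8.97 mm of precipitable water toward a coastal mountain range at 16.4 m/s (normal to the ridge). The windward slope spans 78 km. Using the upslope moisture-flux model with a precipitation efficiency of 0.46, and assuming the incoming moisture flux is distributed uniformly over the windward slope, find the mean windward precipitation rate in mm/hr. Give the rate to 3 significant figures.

Incoming column moisture flux per unit ridge length: F = V × PW = 16.4 × 8.97 = 147.108 mm·m/s.
Spread over the 78 km slope with efficiency ε = 0.46: R = ε·F/W = 0.46 × 147.108 / 78000 m = 8.676e-04 mm/s.
R = 8.676e-04 × 3600 = 3.12 mm/hr.

R ≈ 3.12 mm/hr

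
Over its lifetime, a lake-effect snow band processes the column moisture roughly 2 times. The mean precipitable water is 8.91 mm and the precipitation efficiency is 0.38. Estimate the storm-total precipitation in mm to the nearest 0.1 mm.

Each cycle deposits ε × PW = 0.38 × 8.91 = 3.3858 mm.
Over 2 cycles: 2 × 3.3858 = 6.8 mm.

precipitation ≈ 6.8 mm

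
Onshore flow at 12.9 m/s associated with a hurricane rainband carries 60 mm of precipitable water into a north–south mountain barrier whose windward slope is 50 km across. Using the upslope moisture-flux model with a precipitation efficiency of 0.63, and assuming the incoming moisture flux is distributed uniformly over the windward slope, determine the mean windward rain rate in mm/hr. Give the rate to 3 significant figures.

R ≈ 35.1 mm/hr

Incoming column moisture flux per unit ridge length: F = V × PW = 12.9 × 60 = 774 mm·m/s.
Spread over the 50 km slope with efficiency ε = 0.63: R = ε·F/W = 0.63 × 774 / 50000 m = 9.752e-03 mm/s.
R = 9.752e-03 × 3600 = 35.1 mm/hr.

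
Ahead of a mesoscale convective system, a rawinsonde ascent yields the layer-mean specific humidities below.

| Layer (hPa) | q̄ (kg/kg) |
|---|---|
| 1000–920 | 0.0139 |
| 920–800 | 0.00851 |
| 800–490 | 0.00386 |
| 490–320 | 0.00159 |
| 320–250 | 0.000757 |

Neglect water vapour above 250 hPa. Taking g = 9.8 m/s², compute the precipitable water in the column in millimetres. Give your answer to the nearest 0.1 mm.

PW ≈ 37.3 mm

Precipitable water is the column-integrated vapour mass per unit area: PW = (1/g) Σ q̄ Δp, with q in kg/kg and Δp in Pa (1 kg/m² of water = 1 mm).
Layer 1000–920 hPa: Δp = 80 hPa = 8000 Pa, q̄ = 0.0139 kg/kg → 0.0139 × 8000 / 9.8 = 11.35 mm
Layer 920–800 hPa: Δp = 120 hPa = 12000 Pa, q̄ = 0.00851 kg/kg → 0.00851 × 12000 / 9.8 = 10.42 mm
Layer 800–490 hPa: Δp = 310 hPa = 31000 Pa, q̄ = 0.00386 kg/kg → 0.00386 × 31000 / 9.8 = 12.21 mm
Layer 490–320 hPa: Δp = 170 hPa = 17000 Pa, q̄ = 0.00159 kg/kg → 0.00159 × 17000 / 9.8 = 2.76 mm
Layer 320–250 hPa: Δp = 70 hPa = 7000 Pa, q̄ = 0.000757 kg/kg → 0.000757 × 7000 / 9.8 = 0.54 mm
PW = 11.35 + 10.42 + 12.21 + 2.76 + 0.54 = 37.28 ≈ 37.3 mm.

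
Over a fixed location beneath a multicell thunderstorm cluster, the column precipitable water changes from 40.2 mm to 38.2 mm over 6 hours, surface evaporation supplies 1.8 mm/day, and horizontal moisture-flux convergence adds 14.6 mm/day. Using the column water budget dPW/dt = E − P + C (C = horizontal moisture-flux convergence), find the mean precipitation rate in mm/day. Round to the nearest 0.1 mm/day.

dPW/dt = (38.2 − 40.2) mm / (6/24 day) = -8.000 mm/day.
P = E + C − dPW/dt = 1.8 + (14.6) − (-8.000) = 24.4 mm/day.

P ≈ 24.4 mm/day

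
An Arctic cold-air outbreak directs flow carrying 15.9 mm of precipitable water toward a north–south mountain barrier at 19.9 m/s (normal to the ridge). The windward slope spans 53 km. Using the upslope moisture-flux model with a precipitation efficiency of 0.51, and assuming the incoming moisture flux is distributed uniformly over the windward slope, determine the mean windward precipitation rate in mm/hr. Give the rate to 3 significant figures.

Incoming column moisture flux per unit ridge length: F = V × PW = 19.9 × 15.9 = 316.41 mm·m/s.
Spread over the 53 km slope with efficiency ε = 0.51: R = ε·F/W = 0.51 × 316.41 / 53000 m = 3.045e-03 mm/s.
R = 3.045e-03 × 3600 = 11.0 mm/hr.

R ≈ 11.0 mm/hr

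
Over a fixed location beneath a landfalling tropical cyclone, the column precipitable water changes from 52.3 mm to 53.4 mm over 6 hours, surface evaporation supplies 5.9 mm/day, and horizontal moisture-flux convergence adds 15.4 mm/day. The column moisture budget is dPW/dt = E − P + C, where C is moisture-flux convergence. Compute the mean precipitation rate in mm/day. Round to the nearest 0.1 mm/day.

dPW/dt = (53.4 − 52.3) mm / (6/24 day) = +4.400 mm/day.
P = E + C − dPW/dt = 5.9 + (15.4) − (+4.400) = 16.9 mm/day.

P ≈ 16.9 mm/day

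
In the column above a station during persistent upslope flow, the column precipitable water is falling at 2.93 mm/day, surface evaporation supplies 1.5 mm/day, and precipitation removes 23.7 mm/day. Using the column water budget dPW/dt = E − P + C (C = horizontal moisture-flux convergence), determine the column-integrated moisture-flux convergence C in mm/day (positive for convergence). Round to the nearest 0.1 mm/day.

dPW/dt = -2.93 mm/day.
C = dPW/dt − E + P = (-2.93) − 1.5 + 23.7 = 19.3 mm/day.

C ≈ 19.3 mm/day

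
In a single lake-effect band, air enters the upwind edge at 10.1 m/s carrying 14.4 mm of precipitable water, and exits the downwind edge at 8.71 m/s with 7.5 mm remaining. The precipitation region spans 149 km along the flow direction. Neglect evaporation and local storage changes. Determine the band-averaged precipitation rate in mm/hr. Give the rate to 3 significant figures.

R ≈ 1.94 mm/hr

Column moisture flux per unit crosswind length is F = V × PW.
Inflow: F_in = 10.1 × 14.4 = 145.44 mm·m/s
Outflow: F_out = 8.71 × 7.5 = 65.325 mm·m/s
Steady-state rate R = (F_in − F_out)/L = (145.44 − 65.325) / 149000 m = 5.377e-04 mm/s.
R = 5.377e-04 × 3600 = 1.94 mm/hr.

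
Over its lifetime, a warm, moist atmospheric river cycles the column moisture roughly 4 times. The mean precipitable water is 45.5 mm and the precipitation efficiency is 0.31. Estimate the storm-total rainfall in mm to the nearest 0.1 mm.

Each cycle deposits ε × PW = 0.31 × 45.5 = 14.105 mm.
Over 4 cycles: 4 × 14.105 = 56.4 mm.

rainfall ≈ 56.4 mm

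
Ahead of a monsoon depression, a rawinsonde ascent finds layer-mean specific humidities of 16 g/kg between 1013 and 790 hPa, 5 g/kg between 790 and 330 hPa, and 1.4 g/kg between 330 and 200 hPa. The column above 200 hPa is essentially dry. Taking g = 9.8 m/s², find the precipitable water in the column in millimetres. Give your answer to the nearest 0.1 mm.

PW ≈ 61.7 mm

Precipitable water is the column-integrated vapour mass per unit area: PW = (1/g) Σ q̄ Δp, with q in kg/kg and Δp in Pa (1 kg/m² of water = 1 mm).
Layer 1013–790 hPa: Δp = 223 hPa = 22300 Pa, q̄ = 0.016 kg/kg → 0.016 × 22300 / 9.8 = 36.41 mm
Layer 790–330 hPa: Δp = 460 hPa = 46000 Pa, q̄ = 0.005 kg/kg → 0.005 × 46000 / 9.8 = 23.47 mm
Layer 330–200 hPa: Δp = 130 hPa = 13000 Pa, q̄ = 0.0014 kg/kg → 0.0014 × 13000 / 9.8 = 1.86 mm
PW = 36.41 + 23.47 + 1.86 = 61.74 ≈ 61.7 mm.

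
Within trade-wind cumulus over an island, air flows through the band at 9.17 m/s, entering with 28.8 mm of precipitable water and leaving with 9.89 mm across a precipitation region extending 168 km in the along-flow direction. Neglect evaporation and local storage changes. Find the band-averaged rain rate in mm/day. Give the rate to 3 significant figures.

Column moisture flux per unit crosswind length is F = V × PW.
Inflow: F_in = 9.17 × 28.8 = 264.096 mm·m/s
Outflow: F_out = 9.17 × 9.89 = 90.6913 mm·m/s
Steady-state rate R = (F_in − F_out)/L = (264.096 − 90.6913) / 168000 m = 1.032e-03 mm/s.
R = 1.032e-03 × 3600 × 24 = 89.2 mm/day.

R ≈ 89.2 mm/day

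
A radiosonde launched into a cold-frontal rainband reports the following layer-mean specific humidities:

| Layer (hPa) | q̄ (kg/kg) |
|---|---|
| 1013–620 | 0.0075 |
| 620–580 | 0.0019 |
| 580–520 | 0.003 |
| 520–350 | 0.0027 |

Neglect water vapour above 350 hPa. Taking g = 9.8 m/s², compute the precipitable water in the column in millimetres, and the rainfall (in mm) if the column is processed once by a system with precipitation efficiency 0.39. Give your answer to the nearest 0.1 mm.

PW ≈ 37.4 mm; rainfall ≈ 14.6 mm

Precipitable water is the column-integrated vapour mass per unit area: PW = (1/g) Σ q̄ Δp, with q in kg/kg and Δp in Pa (1 kg/m² of water = 1 mm).
Layer 1013–620 hPa: Δp = 393 hPa = 39300 Pa, q̄ = 0.0075 kg/kg → 0.0075 × 39300 / 9.8 = 30.08 mm
Layer 620–580 hPa: Δp = 40 hPa = 4000 Pa, q̄ = 0.0019 kg/kg → 0.0019 × 4000 / 9.8 = 0.78 mm
Layer 580–520 hPa: Δp = 60 hPa = 6000 Pa, q̄ = 0.003 kg/kg → 0.003 × 6000 / 9.8 = 1.84 mm
Layer 520–350 hPa: Δp = 170 hPa = 17000 Pa, q̄ = 0.0027 kg/kg → 0.0027 × 17000 / 9.8 = 4.68 mm
PW = 30.08 + 0.78 + 1.84 + 4.68 = 37.38 ≈ 37.4 mm.
Rainfall = ε × PW = 0.39 × 37.4 = 14.6 mm.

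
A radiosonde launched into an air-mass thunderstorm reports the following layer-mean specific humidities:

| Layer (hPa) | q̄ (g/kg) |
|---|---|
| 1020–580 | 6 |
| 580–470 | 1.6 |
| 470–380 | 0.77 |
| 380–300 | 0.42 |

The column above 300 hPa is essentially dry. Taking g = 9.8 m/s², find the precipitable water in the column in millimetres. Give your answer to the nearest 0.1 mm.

PW ≈ 29.8 mm

Precipitable water is the column-integrated vapour mass per unit area: PW = (1/g) Σ q̄ Δp, with q in kg/kg and Δp in Pa (1 kg/m² of water = 1 mm).
Layer 1020–580 hPa: Δp = 440 hPa = 44000 Pa, q̄ = 0.006 kg/kg → 0.006 × 44000 / 9.8 = 26.94 mm
Layer 580–470 hPa: Δp = 110 hPa = 11000 Pa, q̄ = 0.0016 kg/kg → 0.0016 × 11000 / 9.8 = 1.80 mm
Layer 470–380 hPa: Δp = 90 hPa = 9000 Pa, q̄ = 0.00077 kg/kg → 0.00077 × 9000 / 9.8 = 0.71 mm
Layer 380–300 hPa: Δp = 80 hPa = 8000 Pa, q̄ = 0.00042 kg/kg → 0.00042 × 8000 / 9.8 = 0.34 mm
PW = 26.94 + 1.80 + 0.71 + 0.34 = 29.79 ≈ 29.8 mm.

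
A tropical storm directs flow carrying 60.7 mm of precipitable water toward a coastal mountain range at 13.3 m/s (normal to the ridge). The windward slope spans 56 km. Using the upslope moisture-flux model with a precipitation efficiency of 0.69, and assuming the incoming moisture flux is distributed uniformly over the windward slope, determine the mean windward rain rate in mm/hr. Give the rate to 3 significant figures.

R ≈ 35.8 mm/hr

Incoming column moisture flux per unit ridge length: F = V × PW = 13.3 × 60.7 = 807.31 mm·m/s.
Spread over the 56 km slope with efficiency ε = 0.69: R = ε·F/W = 0.69 × 807.31 / 56000 m = 9.947e-03 mm/s.
R = 9.947e-03 × 3600 = 35.8 mm/hr.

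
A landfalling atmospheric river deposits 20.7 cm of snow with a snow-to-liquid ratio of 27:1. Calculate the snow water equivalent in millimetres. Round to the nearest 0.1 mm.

SWE = snow depth / ratio = 20.7 cm / 27 = 0.767 cm = 7.7 mm.

SWE ≈ 7.7 mm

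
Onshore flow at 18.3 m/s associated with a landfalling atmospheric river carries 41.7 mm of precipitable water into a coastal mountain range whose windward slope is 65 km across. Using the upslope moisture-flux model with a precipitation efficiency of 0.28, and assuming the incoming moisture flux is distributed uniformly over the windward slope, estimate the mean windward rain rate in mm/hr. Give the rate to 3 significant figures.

Incoming column moisture flux per unit ridge length: F = V × PW = 18.3 × 41.7 = 763.11 mm·m/s.
Spread over the 65 km slope with efficiency ε = 0.28: R = ε·F/W = 0.28 × 763.11 / 65000 m = 3.287e-03 mm/s.
R = 3.287e-03 × 3600 = 11.8 mm/hr.

R ≈ 11.8 mm/hr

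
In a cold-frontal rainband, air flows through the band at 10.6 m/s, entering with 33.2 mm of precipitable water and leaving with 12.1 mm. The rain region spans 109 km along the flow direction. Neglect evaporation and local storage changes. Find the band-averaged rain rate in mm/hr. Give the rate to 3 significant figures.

R ≈ 7.39 mm/hr

Column moisture flux per unit crosswind length is F = V × PW.
Inflow: F_in = 10.6 × 33.2 = 351.92 mm·m/s
Outflow: F_out = 10.6 × 12.1 = 128.26 mm·m/s
Steady-state rate R = (F_in − F_out)/L = (351.92 − 128.26) / 109000 m = 2.052e-03 mm/s.
R = 2.052e-03 × 3600 = 7.39 mm/hr.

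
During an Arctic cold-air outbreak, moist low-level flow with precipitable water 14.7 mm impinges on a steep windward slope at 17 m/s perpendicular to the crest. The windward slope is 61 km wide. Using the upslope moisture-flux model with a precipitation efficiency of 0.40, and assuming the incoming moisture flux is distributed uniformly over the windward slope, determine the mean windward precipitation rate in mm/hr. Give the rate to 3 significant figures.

R ≈ 5.90 mm/hr

Incoming column moisture flux per unit ridge length: F = V × PW = 17 × 14.7 = 249.9 mm·m/s.
Spread over the 61 km slope with efficiency ε = 0.40: R = ε·F/W = 0.40 × 249.9 / 61000 m = 1.639e-03 mm/s.
R = 1.639e-03 × 3600 = 5.90 mm/hr.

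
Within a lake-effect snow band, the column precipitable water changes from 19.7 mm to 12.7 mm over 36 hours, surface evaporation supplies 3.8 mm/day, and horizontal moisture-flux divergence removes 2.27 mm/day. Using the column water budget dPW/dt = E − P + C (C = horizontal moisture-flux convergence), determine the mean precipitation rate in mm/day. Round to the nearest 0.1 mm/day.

P ≈ 6.2 mm/day

dPW/dt = (12.7 − 19.7) mm / (36/24 day) = -4.667 mm/day.
P = E + C − dPW/dt = 3.8 + (-2.27) − (-4.667) = 6.2 mm/day.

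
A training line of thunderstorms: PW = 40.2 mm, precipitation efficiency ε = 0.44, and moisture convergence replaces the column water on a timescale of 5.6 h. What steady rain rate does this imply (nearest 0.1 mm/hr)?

R ≈ 3.2 mm/hr

Each overturning extracts ε × PW = 0.44 × 40.2 = 17.688 mm.
Rate = ε·PW / τ = 17.688 / 5.6 h = 3.2 mm/hr.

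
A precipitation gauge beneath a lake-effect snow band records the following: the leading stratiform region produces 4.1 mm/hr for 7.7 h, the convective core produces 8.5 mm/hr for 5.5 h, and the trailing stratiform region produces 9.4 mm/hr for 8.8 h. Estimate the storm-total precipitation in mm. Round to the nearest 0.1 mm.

Total = Σ Rᵢ Δtᵢ = 4.1 × 7.7 + 8.5 × 5.5 + 9.4 × 8.8
      = 31.57 + 46.75 + 82.72 = 161.0 mm.

total ≈ 161.0 mm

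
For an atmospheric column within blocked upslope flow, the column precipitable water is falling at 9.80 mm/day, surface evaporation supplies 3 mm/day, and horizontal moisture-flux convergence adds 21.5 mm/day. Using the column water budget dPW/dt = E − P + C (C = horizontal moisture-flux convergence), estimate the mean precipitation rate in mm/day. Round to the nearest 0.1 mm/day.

dPW/dt = -9.80 mm/day.
P = E + C − dPW/dt = 3 + (21.5) − (-9.80) = 34.3 mm/day.

P ≈ 34.3 mm/day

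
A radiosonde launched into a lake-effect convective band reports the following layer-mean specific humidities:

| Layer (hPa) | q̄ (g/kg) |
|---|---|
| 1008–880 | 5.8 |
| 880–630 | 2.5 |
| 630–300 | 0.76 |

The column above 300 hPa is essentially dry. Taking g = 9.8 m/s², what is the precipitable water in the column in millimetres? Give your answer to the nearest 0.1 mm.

PW ≈ 16.5 mm

Precipitable water is the column-integrated vapour mass per unit area: PW = (1/g) Σ q̄ Δp, with q in kg/kg and Δp in Pa (1 kg/m² of water = 1 mm).
Layer 1008–880 hPa: Δp = 128 hPa = 12800 Pa, q̄ = 0.0058 kg/kg → 0.0058 × 12800 / 9.8 = 7.58 mm
Layer 880–630 hPa: Δp = 250 hPa = 25000 Pa, q̄ = 0.0025 kg/kg → 0.0025 × 25000 / 9.8 = 6.38 mm
Layer 630–300 hPa: Δp = 330 hPa = 33000 Pa, q̄ = 0.00076 kg/kg → 0.00076 × 33000 / 9.8 = 2.56 mm
PW = 7.58 + 6.38 + 2.56 = 16.52 ≈ 16.5 mm.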